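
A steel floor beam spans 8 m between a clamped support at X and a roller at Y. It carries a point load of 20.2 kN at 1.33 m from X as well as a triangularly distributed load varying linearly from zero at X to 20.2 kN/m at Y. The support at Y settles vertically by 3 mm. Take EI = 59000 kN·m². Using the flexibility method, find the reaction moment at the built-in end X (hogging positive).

M_X = 104.2 kN·m

Release the roller at Y. Primary structure: cantilever fixed at X.
Downward deflection at the released point Y due to the loads:
  point load 20.2 at a = 1.33: Pa²(3L − a)/(6EI) = 135/EI
  triangular load, peak 20.2 at the free end: 11w₀L⁴/(120EI) = 7584/EI
  δ_0 = 7719/EI
Tip deflection under a unit load at Y: L³/(3EI) = 170.7/EI.
With EI = 59000 kN·m²: δ_0 = 0.13084 m and δ_{YY} = 0.002893 m/kN.
Compatibility — the beam at Y must follow the support down by 0.003 m: δ_0 − R_Y·δ_{YY} = 0.003, so R_Y = (0.13084 − 0.003)/0.002893 = 44.19 kN.
Moment equilibrium about X: M_X = Σ(load moments about X) − R_Y·L = 457.8 − 44.19×8 = 104.2 kN·m.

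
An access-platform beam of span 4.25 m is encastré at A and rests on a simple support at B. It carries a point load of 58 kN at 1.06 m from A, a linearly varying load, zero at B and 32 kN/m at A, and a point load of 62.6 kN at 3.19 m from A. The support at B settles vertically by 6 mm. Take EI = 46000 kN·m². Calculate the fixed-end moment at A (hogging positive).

Remove the prop at B; the released (primary) structure is a cantilever built in at A.
Primary-structure tip deflection at B by superposition:
  point load 58 at a = 1.06: Pa²(3L − a)/(6EI) = 127/EI
  triangular load, peak 32 at the fixed end: w₀L⁴/(30EI) = 348/EI
  point load 62.6 at a = 3.19: Pa²(3L − a)/(6EI) = 1015/EI
  δ_0 = 1490/EI
Tip deflection under a unit load at B: L³/(3EI) = 25.59/EI.
With EI = 46000 kN·m²: δ_0 = 0.032391 m and δ_{BB} = 0.000556 m/kN.
Compatibility — the beam at B must follow the support down by 0.006 m: δ_0 − R_B·δ_{BB} = 0.006, so R_B = (0.032391 − 0.006)/0.000556 = 47.44 kN.
Moment equilibrium about A: M_A = Σ(load moments about A) − R_B·L = 357.5 − 47.44×4.25 = 155.9 kN·m.

M_A = 155.9 kN·m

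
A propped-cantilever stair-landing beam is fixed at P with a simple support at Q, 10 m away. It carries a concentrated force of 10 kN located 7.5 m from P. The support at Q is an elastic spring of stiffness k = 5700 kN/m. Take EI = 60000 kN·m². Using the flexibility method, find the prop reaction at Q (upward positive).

Release the roller at Q. Primary structure: cantilever fixed at P.
Downward deflection at the released point Q due to the loads:
  point load 10 at a = 7.5: Pa²(3L − a)/(6EI) = 2109/EI
Flexibility coefficient — unit upward force at Q: δ_{QQ} = L³/(3EI) = 333.3/EI.
With EI = 60000 kN·m²: δ_0 = 0.035156 m and δ_{QQ} = 0.005556 m/kN.
Compatibility — the spring shortens by R_Q/k under the reaction it provides: δ_0 − R_Q·δ_{QQ} = R_Q/k. With 1/k = 0.000175 m/kN, R_Q = δ_0 / (δ_{QQ} + 1/k) = 0.035156 / (0.005556 + 0.000175) = 6.134 kN.

R_Q = 6.134 kN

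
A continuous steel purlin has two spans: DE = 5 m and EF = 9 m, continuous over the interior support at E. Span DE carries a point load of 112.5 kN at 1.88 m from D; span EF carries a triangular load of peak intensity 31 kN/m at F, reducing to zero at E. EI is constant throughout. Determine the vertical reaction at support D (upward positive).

Insert a hinge at E; M_E is the redundant, and each span becomes simply supported.
Discontinuity in slope at E on the released structure — sum the simple-span end rotations:
  span DE: point load 112.5 at a = 1.88: Pab(L + a)/(6LEI) = 151.3/EI
  span EF: triangular load, peak 31: 7w₀L³/(360EI) = 439.4/EI
  relative rotation θ_0 = (151.3 + 439.4)/EI = 590.8/EI
A unit hogging moment at E produces rotation L₁/(3EI) + L₂/(3EI) = 4.667/EI.
Slope continuity at E: θ_0 = M_E·4.667/EI, so M_E = 590.8/4.667 = 126.6 kN·m (hogging).
Span DE, ΣM about D with M_E applied at E: R_E^{DE}·5 = 211.5 + 126.6, so R_E^{DE} = 67.62 kN and R_D = 112.5 − 67.62 = 44.88 kN.

R_D = 44.88 kN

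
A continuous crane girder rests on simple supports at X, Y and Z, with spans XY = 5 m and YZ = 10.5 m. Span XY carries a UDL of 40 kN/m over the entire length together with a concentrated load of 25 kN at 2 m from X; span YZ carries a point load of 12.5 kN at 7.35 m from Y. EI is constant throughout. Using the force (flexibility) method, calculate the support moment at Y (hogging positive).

M_Y = 59.23 kN·m

Release continuity at Y by inserting a hinge; the redundant is the internal moment M_Y. The primary structure is two simply-supported spans XY and YZ.
Rotations at Y on the released spans (each span's end-slope, ×1/EI):
  span XY: UDL 40: wL³/(24EI) = 208.3/EI
  span XY: point load 25 at a = 2: Pab(L + a)/(6LEI) = 35/EI
  span YZ: point load 12.5 at a = 7.35: Pab(L + b)/(6LEI) = 62.7/EI
  relative rotation θ_0 = (243.3 + 62.7)/EI = 306/EI
A unit hogging moment at Y produces rotation L₁/(3EI) + L₂/(3EI) = 5.167/EI.
Compatibility: M_Y·(L₁+L₂)/(3EI) = θ_0, giving M_Y = 59.23 kN·m (hogging).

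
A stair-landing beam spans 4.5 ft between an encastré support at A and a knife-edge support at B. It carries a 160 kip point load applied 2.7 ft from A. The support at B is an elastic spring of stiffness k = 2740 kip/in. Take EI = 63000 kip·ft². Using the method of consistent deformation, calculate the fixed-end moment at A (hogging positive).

M_A = 139.4 kip·ft

Choose R_B as the redundant. The primary structure is the cantilever fixed at A.
Deflection at B on the released cantilever, summing each load's contribution:
  point load 160 at a = 2.7: Pa²(3L − a)/(6EI) = 2100/EI
Tip deflection under a unit load at B: L³/(3EI) = 30.38/EI.
With EI = 63000 kip·ft²: δ_0 = 0.033326 ft and δ_{BB} = 0.000482 ft/kip.
Compatibility — the spring shortens by R_B/k under the reaction it provides: δ_0 − R_B·δ_{BB} = R_B/k. With 1/k = 1/(2740×12) ft/kip = 0.00003 ft/kip, R_B = δ_0 / (δ_{BB} + 1/k) = 0.033326 / (0.000482 + 0.00003) = 65.02 kip.
Moment equilibrium about A: M_A = Σ(load moments about A) − R_B·L = 432 − 65.02×4.5 = 139.4 kip·ft.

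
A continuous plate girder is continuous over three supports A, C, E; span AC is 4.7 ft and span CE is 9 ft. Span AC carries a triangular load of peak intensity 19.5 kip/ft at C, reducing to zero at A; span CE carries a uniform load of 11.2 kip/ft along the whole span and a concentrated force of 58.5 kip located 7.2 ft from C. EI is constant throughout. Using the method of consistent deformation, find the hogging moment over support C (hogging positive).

Take M_C as the redundant. Released structure: two simple spans AC and CE with a hinge at C.
Rotations at C on the released spans (each span's end-slope, ×1/EI):
  span AC: triangular load, peak 19.5: w₀L³/(45EI) = 44.99/EI
  span CE: UDL 11.2: wL³/(24EI) = 340.2/EI
  span CE: point load 58.5 at a = 7.2: Pab(L + b)/(6LEI) = 151.6/EI
  relative rotation θ_0 = (44.99 + 491.8)/EI = 536.8/EI
A unit hogging moment at C produces rotation L₁/(3EI) + L₂/(3EI) = 4.567/EI.
Slope continuity at C: θ_0 = M_C·4.567/EI, so M_C = 536.8/4.567 = 117.6 kip·ft (hogging).

M_C = 117.6 kip·ft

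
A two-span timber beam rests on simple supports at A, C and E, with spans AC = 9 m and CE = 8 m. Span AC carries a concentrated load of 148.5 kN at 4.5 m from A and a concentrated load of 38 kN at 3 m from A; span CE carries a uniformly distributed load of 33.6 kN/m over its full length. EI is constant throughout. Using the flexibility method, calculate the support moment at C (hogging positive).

M_C = 286 kN·m

Take M_C as the redundant. Released structure: two simple spans AC and CE with a hinge at C.
Discontinuity in slope at C on the released structure — sum the simple-span end rotations:
  span AC: point load 148.5 at a = 4.5: Pab(L + a)/(6LEI) = 751.8/EI
  span AC: point load 38 at a = 3: Pab(L + a)/(6LEI) = 152/EI
  span CE: UDL 33.6: wL³/(24EI) = 716.8/EI
  relative rotation θ_0 = (903.8 + 716.8)/EI = 1621/EI
A unit hogging moment at C produces rotation L₁/(3EI) + L₂/(3EI) = 5.667/EI.
Compatibility: M_C·(L₁+L₂)/(3EI) = θ_0, giving M_C = 286 kN·m (hogging).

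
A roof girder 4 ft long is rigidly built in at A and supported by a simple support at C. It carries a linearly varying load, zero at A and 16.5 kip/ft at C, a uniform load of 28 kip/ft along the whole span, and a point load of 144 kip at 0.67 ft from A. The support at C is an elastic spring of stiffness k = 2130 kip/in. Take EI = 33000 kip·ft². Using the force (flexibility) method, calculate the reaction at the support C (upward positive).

R_C = 62.11 kip

Choose R_C as the redundant. The primary structure is the cantilever fixed at A.
Free-end deflection of the primary structure under the applied loading (downward +):
  triangular load, peak 16.5 at the free end: 11w₀L⁴/(120EI) = 387.2/EI
  UDL 28: wL⁴/(8EI) = 896/EI
  point load 144 at a = 0.67: Pa²(3L − a)/(6EI) = 122.1/EI
  δ_0 = 1405/EI
Flexibility coefficient — unit upward force at C: δ_{CC} = L³/(3EI) = 21.33/EI.
With EI = 33000 kip·ft²: δ_0 = 0.042584 ft and δ_{CC} = 0.000646 ft/kip.
Compatibility — the spring shortens by R_C/k under the reaction it provides: δ_0 − R_C·δ_{CC} = R_C/k. With 1/k = 1/(2130×12) ft/kip = 0.000039 ft/kip, R_C = δ_0 / (δ_{CC} + 1/k) = 0.042584 / (0.000646 + 0.000039) = 62.11 kip.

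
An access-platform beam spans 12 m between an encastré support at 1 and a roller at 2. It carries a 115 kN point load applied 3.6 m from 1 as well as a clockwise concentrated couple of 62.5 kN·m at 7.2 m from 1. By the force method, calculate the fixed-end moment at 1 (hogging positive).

M_1 = 230.1 kN·m

Remove the prop at 2; the released (primary) structure is a cantilever built in at 1.
Downward deflection at the released point 2 due to the loads:
  point load 115 at a = 3.6: Pa²(3L − a)/(6EI) = 8048/EI
  clockwise couple 62.5 at a = 7.2: M₀a(2L − a)/(2EI) = 3780/EI
  δ_0 = 11828/EI
Flexibility coefficient — unit upward force at 2: δ_{22} = L³/(3EI) = 576/EI.
Compatibility at 2: δ_0 − R_2·δ_{22} = 0, so R_2 = 11828/576 = 20.54 kN.
Moment equilibrium about 1: M_1 = Σ(load moments about 1) − R_2·L = 476.5 − 20.54×12 = 230.1 kN·m.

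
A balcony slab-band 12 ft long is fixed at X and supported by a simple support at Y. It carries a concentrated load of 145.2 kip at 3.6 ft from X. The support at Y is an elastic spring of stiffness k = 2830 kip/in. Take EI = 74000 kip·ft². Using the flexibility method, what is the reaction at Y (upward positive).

R_Y = 17.58 kip

Take the reaction at Y as the redundant and release it; the primary structure is a cantilever fixed at X.
Free-end deflection of the primary structure under the applied loading (downward +):
  point load 145.2 at a = 3.6: Pa²(3L − a)/(6EI) = 10162/EI
Flexibility coefficient — unit upward force at Y: δ_{YY} = L³/(3EI) = 576/EI.
With EI = 74000 kip·ft²: δ_0 = 0.13732 ft and δ_{YY} = 0.007784 ft/kip.
Compatibility — the spring shortens by R_Y/k under the reaction it provides: δ_0 − R_Y·δ_{YY} = R_Y/k. With 1/k = 1/(2830×12) ft/kip = 0.000029 ft/kip, R_Y = δ_0 / (δ_{YY} + 1/k) = 0.13732 / (0.007784 + 0.000029) = 17.58 kip.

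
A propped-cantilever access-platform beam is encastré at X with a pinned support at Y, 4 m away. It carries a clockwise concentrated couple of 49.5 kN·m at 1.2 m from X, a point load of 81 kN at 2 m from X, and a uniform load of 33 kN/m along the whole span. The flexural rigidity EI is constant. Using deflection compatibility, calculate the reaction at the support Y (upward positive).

Remove the prop at Y; the released (primary) structure is a cantilever built in at X.
Deflection at Y on the released cantilever, summing each load's contribution:
  clockwise couple 49.5 at a = 1.2: M₀a(2L − a)/(2EI) = 202/EI
  point load 81 at a = 2: Pa²(3L − a)/(6EI) = 540/EI
  UDL 33: wL⁴/(8EI) = 1056/EI
  δ_0 = 1798/EI
Tip deflection under a unit load at Y: L³/(3EI) = 21.33/EI.
The prop prevents deflection at Y: R_Y = δ_0/δ_{YY} = 1798/21.33 = 84.28 kN.

R_Y = 84.28 kN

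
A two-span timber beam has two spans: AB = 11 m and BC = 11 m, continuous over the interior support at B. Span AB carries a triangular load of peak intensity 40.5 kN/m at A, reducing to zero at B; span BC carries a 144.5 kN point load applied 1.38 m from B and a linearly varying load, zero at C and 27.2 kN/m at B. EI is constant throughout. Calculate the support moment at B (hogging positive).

Insert a hinge at B; M_B is the redundant, and each span becomes simply supported.
End slopes at the hinge B, treating each span as simply supported:
  span AB: triangular load, peak 40.5: 7w₀L³/(360EI) = 1048/EI
  span BC: point load 144.5 at a = 1.38: Pab(L + b)/(6LEI) = 599.3/EI
  span BC: triangular load, peak 27.2: w₀L³/(45EI) = 804.5/EI
  relative rotation θ_0 = (1048 + 1404)/EI = 2452/EI
A unit hogging moment at B produces rotation L₁/(3EI) + L₂/(3EI) = 7.333/EI.
Slope continuity at B: θ_0 = M_B·7.333/EI, so M_B = 2452/7.333 = 334.4 kN·m (hogging).

M_B = 334.4 kN·m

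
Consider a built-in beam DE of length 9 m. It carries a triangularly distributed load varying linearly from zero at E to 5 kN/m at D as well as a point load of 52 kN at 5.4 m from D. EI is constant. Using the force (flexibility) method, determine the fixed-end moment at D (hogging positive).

M_D = 65.18 kN·m

Release both end moments; the primary structure is a simply-supported span DE with redundants M_D and M_E.
On the primary (simply-supported) span, the end slopes from the loading are:
  at D: triangular load, peak 5: w₀L³/(45EI) = 81/EI
  at E: triangular load, peak 5: 7w₀L³/(360EI) = 70.88/EI
  at D: point load 52 at a = 5.4: Pab(L + b)/(6LEI) = 235.9/EI
  at E: point load 52 at a = 5.4: Pab(L + a)/(6LEI) = 269.6/EI
  θ_D0 = 316.9/EI,  θ_E0 = 340.4/EI
Flexibility coefficients: a unit moment at one end gives L/(3EI) there and L/(6EI) at the far end, so f₁₁ = f₂₂ = 3/EI and f₁₂ = f₂₁ = 1.5/EI.
Compatibility — zero rotation at each built-in end:
  3 M_D + 1.5 M_E = 316.9
  1.5 M_D + 3 M_E = 340.4
Solving the pair gives M_D = 65.18 kN·m and M_E = 80.89 kN·m (hogging).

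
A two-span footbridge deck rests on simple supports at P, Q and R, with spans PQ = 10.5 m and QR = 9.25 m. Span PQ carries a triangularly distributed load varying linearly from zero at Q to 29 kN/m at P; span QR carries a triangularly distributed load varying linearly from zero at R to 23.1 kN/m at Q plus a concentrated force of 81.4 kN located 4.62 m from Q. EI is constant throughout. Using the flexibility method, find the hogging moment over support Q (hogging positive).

M_Q = 227 kN·m

Take M_Q as the redundant. Released structure: two simple spans PQ and QR with a hinge at Q.
End slopes at the hinge Q, treating each span as simply supported:
  span PQ: triangular load, peak 29: 7w₀L³/(360EI) = 652.8/EI
  span QR: triangular load, peak 23.1: w₀L³/(45EI) = 406.3/EI
  span QR: point load 81.4 at a = 4.62: Pab(L + b)/(6LEI) = 435.5/EI
  relative rotation θ_0 = (652.8 + 841.7)/EI = 1495/EI
A unit hogging moment at Q produces rotation L₁/(3EI) + L₂/(3EI) = 6.583/EI.
Compatibility: M_Q·(L₁+L₂)/(3EI) = θ_0, giving M_Q = 227 kN·m (hogging).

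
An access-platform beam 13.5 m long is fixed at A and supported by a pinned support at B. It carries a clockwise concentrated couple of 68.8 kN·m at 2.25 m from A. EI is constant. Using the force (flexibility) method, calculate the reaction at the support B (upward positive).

R_B = 2.336 kN

Choose R_B as the redundant. The primary structure is the cantilever fixed at A.
Deflection at B on the released cantilever, summing each load's contribution:
  clockwise couple 68.8 at a = 2.25: M₀a(2L − a)/(2EI) = 1916/EI
Flexibility coefficient — unit upward force at B: δ_{BB} = L³/(3EI) = 820.1/EI.
Compatibility at B: δ_0 − R_B·δ_{BB} = 0, so R_B = 1916/820.1 = 2.336 kN.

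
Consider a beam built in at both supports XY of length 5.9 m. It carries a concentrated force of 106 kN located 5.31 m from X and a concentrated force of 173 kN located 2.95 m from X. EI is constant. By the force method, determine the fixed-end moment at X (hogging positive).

M_X = 133.2 kN·m

Release both end moments; the primary structure is a simply-supported span XY with redundants M_X and M_Y.
End rotations of the released simple span under the applied load (×1/EI):
  at X: point load 106 at a = 5.31: Pab(L + b)/(6LEI) = 60.88/EI
  at Y: point load 106 at a = 5.31: Pab(L + a)/(6LEI) = 105.2/EI
  at X: point load 173 at a = 2.95: Pab(L + b)/(6LEI) = 376.4/EI
  at Y: point load 173 at a = 2.95: Pab(L + a)/(6LEI) = 376.4/EI
  θ_X0 = 437.3/EI,  θ_Y0 = 481.5/EI
Flexibility coefficients: a unit moment at one end gives L/(3EI) there and L/(6EI) at the far end, so f₁₁ = f₂₂ = 1.967/EI and f₁₂ = f₂₁ = 0.9833/EI.
Compatibility — zero rotation at each built-in end:
  1.967 M_X + 0.9833 M_Y = 437.3
  0.9833 M_X + 1.967 M_Y = 481.5
Solving the pair gives M_X = 133.2 kN·m and M_Y = 178.2 kN·m (hogging).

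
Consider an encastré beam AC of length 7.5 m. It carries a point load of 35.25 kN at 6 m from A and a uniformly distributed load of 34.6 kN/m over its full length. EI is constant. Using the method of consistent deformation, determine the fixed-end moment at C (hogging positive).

Release both end moments; the primary structure is a simply-supported span AC with redundants M_A and M_C.
Simple-span end rotations at A and C under the given loads:
  at A: point load 35.25 at a = 6: Pab(L + b)/(6LEI) = 63.45/EI
  at C: point load 35.25 at a = 6: Pab(L + a)/(6LEI) = 95.17/EI
  at A: UDL 34.6: wL³/(24EI) = 608.2/EI
  at C: UDL 34.6: wL³/(24EI) = 608.2/EI
  θ_A0 = 671.7/EI,  θ_C0 = 703.4/EI
Flexibility coefficients: a unit moment at one end gives L/(3EI) there and L/(6EI) at the far end, so f₁₁ = f₂₂ = 2.5/EI and f₁₂ = f₂₁ = 1.25/EI.
Compatibility — zero rotation at each built-in end:
  2.5 M_A + 1.25 M_C = 671.7
  1.25 M_A + 2.5 M_C = 703.4
Solving the pair gives M_A = 170.6 kN·m and M_C = 196 kN·m (hogging).

M_C = 196 kN·m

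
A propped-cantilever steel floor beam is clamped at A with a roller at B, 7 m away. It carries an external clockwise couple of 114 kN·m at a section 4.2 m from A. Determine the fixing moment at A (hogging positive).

Choose R_B as the redundant. The primary structure is the cantilever fixed at A.
Deflection at B on the released cantilever, summing each load's contribution:
  clockwise couple 114 at a = 4.2: M₀a(2L − a)/(2EI) = 2346/EI
Tip deflection under a unit load at B: L³/(3EI) = 114.3/EI.
Compatibility at B: δ_0 − R_B·δ_{BB} = 0, so R_B = 2346/114.3 = 20.52 kN.
Moment equilibrium about A: M_A = Σ(load moments about A) − R_B·L = 114 − 20.52×7 = -29.64 kN·m.

M_A = -29.64 kN·m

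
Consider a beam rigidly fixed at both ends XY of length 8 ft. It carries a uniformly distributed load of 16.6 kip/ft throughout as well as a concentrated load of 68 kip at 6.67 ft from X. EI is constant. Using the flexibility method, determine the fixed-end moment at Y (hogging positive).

Release both end moments; the primary structure is a simply-supported span XY with redundants M_X and M_Y.
End rotations of the released simple span under the applied load (×1/EI):
  at X: UDL 16.6: wL³/(24EI) = 354.1/EI
  at Y: UDL 16.6: wL³/(24EI) = 354.1/EI
  at X: point load 68 at a = 6.67: Pab(L + b)/(6LEI) = 117.3/EI
  at Y: point load 68 at a = 6.67: Pab(L + a)/(6LEI) = 184.4/EI
  θ_X0 = 471.4/EI,  θ_Y0 = 538.5/EI
Flexibility coefficients: a unit moment at one end gives L/(3EI) there and L/(6EI) at the far end, so f₁₁ = f₂₂ = 2.667/EI and f₁₂ = f₂₁ = 1.333/EI.
Compatibility — zero rotation at each built-in end:
  2.667 M_X + 1.333 M_Y = 471.4
  1.333 M_X + 2.667 M_Y = 538.5
Solving the pair gives M_X = 101.1 kip·ft and M_Y = 151.4 kip·ft (hogging).

M_Y = 151.4 kip·ft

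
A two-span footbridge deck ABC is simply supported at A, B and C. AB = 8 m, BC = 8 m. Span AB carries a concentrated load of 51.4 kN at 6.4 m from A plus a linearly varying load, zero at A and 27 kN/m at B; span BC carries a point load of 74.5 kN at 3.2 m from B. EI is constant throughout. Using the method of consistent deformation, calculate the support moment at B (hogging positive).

M_B = 144.4 kN·m

Take M_B as the redundant. Released structure: two simple spans AB and BC with a hinge at B.
Discontinuity in slope at B on the released structure — sum the simple-span end rotations:
  span AB: point load 51.4 at a = 6.4: Pab(L + a)/(6LEI) = 157.9/EI
  span AB: triangular load, peak 27: w₀L³/(45EI) = 307.2/EI
  span BC: point load 74.5 at a = 3.2: Pab(L + b)/(6LEI) = 305.2/EI
  relative rotation θ_0 = (465.1 + 305.2)/EI = 770.3/EI
A unit hogging moment at B produces rotation L₁/(3EI) + L₂/(3EI) = 5.333/EI.
Slope continuity at B: θ_0 = M_B·5.333/EI, so M_B = 770.3/5.333 = 144.4 kN·m (hogging).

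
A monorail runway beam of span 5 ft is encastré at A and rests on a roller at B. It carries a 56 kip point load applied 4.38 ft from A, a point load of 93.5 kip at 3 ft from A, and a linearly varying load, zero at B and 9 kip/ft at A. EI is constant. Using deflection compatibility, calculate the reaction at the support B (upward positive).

Choose R_B as the redundant. The primary structure is the cantilever fixed at A.
Downward deflection at the released point B due to the loads:
  point load 56 at a = 4.38: Pa²(3L − a)/(6EI) = 1902/EI
  point load 93.5 at a = 3: Pa²(3L − a)/(6EI) = 1683/EI
  triangular load, peak 9 at the fixed end: w₀L⁴/(30EI) = 187.5/EI
  δ_0 = 3772/EI
Flexibility coefficient — unit upward force at B: δ_{BB} = L³/(3EI) = 41.67/EI.
The prop prevents deflection at B: R_B = δ_0/δ_{BB} = 3772/41.67 = 90.53 kip.

R_B = 90.53 kip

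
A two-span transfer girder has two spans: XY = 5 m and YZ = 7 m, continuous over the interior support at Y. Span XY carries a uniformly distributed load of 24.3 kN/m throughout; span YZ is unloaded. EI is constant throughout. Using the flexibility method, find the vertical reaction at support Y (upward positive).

Release continuity at Y by inserting a hinge; the redundant is the internal moment M_Y. The primary structure is two simply-supported spans XY and YZ.
End slopes at the hinge Y, treating each span as simply supported:
  span XY: UDL 24.3: wL³/(24EI) = 126.6/EI
  relative rotation θ_0 = (126.6 + 0)/EI = 126.6/EI
A unit hogging moment at Y produces rotation L₁/(3EI) + L₂/(3EI) = 4/EI.
Slope continuity at Y: θ_0 = M_Y·4/EI, so M_Y = 126.6/4 = 31.64 kN·m (hogging).
Span XY, ΣM about X with M_Y applied at Y: R_Y^{XY}·5 = 303.8 + 31.64, so R_Y^{XY} = 67.08 kN and R_X = 121.5 − 67.08 = 54.42 kN.
Span YZ, ΣM about Z: R_Y^{YZ}·7 = 0 + 31.64, so R_Y^{YZ} = 4.52 kN and R_Z = 0 − 4.52 = -4.52 kN.
R_Y = 67.08 + 4.52 = 71.6 kN.

R_Y = 71.6 kN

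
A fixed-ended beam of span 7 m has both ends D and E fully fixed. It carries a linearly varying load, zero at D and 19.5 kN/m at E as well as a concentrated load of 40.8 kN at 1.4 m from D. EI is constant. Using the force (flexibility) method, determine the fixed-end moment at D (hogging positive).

M_D = 68.41 kN·m

Release both end moments; the primary structure is a simply-supported span DE with redundants M_D and M_E.
End rotations of the released simple span under the applied load (×1/EI):
  at D: triangular load, peak 19.5: 7w₀L³/(360EI) = 130.1/EI
  at E: triangular load, peak 19.5: w₀L³/(45EI) = 148.6/EI
  at D: point load 40.8 at a = 1.4: Pab(L + b)/(6LEI) = 95.96/EI
  at E: point load 40.8 at a = 1.4: Pab(L + a)/(6LEI) = 63.97/EI
  θ_D0 = 226/EI,  θ_E0 = 212.6/EI
Flexibility coefficients: a unit moment at one end gives L/(3EI) there and L/(6EI) at the far end, so f₁₁ = f₂₂ = 2.333/EI and f₁₂ = f₂₁ = 1.167/EI.
Compatibility — zero rotation at each built-in end:
  2.333 M_D + 1.167 M_E = 226
  1.167 M_D + 2.333 M_E = 212.6
Solving the pair gives M_D = 68.41 kN·m and M_E = 56.91 kN·m (hogging).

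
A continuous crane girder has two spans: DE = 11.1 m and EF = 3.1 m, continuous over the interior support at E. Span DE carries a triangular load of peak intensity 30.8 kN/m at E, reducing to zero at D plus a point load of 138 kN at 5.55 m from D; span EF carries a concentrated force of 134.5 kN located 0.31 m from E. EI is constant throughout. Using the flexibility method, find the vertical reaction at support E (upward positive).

R_E = 481.5 kN

Release continuity at E by inserting a hinge; the redundant is the internal moment M_E. The primary structure is two simply-supported spans DE and EF.
Discontinuity in slope at E on the released structure — sum the simple-span end rotations:
  span DE: triangular load, peak 30.8: w₀L³/(45EI) = 936.1/EI
  span DE: point load 138 at a = 5.55: Pab(L + a)/(6LEI) = 1063/EI
  span EF: point load 134.5 at a = 0.31: Pab(L + b)/(6LEI) = 36.84/EI
  relative rotation θ_0 = (1999 + 36.84)/EI = 2036/EI
A unit hogging moment at E produces rotation L₁/(3EI) + L₂/(3EI) = 4.733/EI.
Slope continuity at E: θ_0 = M_E·4.733/EI, so M_E = 2036/4.733 = 430.1 kN·m (hogging).
Span DE, ΣM about D with M_E applied at E: R_E^{DE}·11.1 = 2031 + 430.1, so R_E^{DE} = 221.7 kN and R_D = 308.9 − 221.7 = 87.24 kN.
Span EF, ΣM about F: R_E^{EF}·3.1 = 375.3 + 430.1, so R_E^{EF} = 259.8 kN and R_F = 134.5 − 259.8 = -125.3 kN.
R_E = 221.7 + 259.8 = 481.5 kN.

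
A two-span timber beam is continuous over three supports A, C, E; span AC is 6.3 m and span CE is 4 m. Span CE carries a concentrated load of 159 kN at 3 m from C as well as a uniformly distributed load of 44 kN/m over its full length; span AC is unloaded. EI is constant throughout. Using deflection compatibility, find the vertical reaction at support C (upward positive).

Insert a hinge at C; M_C is the redundant, and each span becomes simply supported.
Discontinuity in slope at C on the released structure — sum the simple-span end rotations:
  span CE: point load 159 at a = 3: Pab(L + b)/(6LEI) = 99.38/EI
  span CE: UDL 44: wL³/(24EI) = 117.3/EI
  relative rotation θ_0 = (0 + 216.7)/EI = 216.7/EI
A unit hogging moment at C produces rotation L₁/(3EI) + L₂/(3EI) = 3.433/EI.
Compatibility: M_C·(L₁+L₂)/(3EI) = θ_0, giving M_C = 63.12 kN·m (hogging).
Span AC, ΣM about A with M_C applied at C: R_C^{AC}·6.3 = 0 + 63.12, so R_C^{AC} = 10.02 kN and R_A = 0 − 10.02 = -10.02 kN.
Span CE, ΣM about E: R_C^{CE}·4 = 511 + 63.12, so R_C^{CE} = 143.5 kN and R_E = 335 − 143.5 = 191.5 kN.
R_C = 10.02 + 143.5 = 153.5 kN.

R_C = 153.5 kN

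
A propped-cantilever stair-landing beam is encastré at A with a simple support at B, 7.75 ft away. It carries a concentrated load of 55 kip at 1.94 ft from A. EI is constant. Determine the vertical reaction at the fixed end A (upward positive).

Take the reaction at B as the redundant and release it; the primary structure is a cantilever fixed at A.
Deflection at B on the released cantilever, summing each load's contribution:
  point load 55 at a = 1.94: Pa²(3L − a)/(6EI) = 735.2/EI
Flexibility coefficient — unit upward force at B: δ_{BB} = L³/(3EI) = 155.2/EI.
The prop prevents deflection at B: R_B = δ_0/δ_{BB} = 735.2/155.2 = 4.738 kip.
Vertical equilibrium: R_A = ΣP − R_B = 55 − 4.738 = 50.26 kip.

R_A = 50.26 kip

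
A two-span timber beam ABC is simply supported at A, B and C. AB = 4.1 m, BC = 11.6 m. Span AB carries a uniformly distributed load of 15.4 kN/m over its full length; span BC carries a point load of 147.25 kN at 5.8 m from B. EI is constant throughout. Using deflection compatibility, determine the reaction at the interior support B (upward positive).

Take M_B as the redundant. Released structure: two simple spans AB and BC with a hinge at B.
Discontinuity in slope at B on the released structure — sum the simple-span end rotations:
  span AB: UDL 15.4: wL³/(24EI) = 44.22/EI
  span BC: point load 147.25 at a = 5.8: Pab(L + b)/(6LEI) = 1238/EI
  relative rotation θ_0 = (44.22 + 1238)/EI = 1283/EI
A unit hogging moment at B produces rotation L₁/(3EI) + L₂/(3EI) = 5.233/EI.
Compatibility: M_B·(L₁+L₂)/(3EI) = θ_0, giving M_B = 245.1 kN·m (hogging).
Span AB, ΣM about A with M_B applied at B: R_B^{AB}·4.1 = 129.4 + 245.1, so R_B^{AB} = 91.35 kN and R_A = 63.14 − 91.35 = -28.21 kN.
Span BC, ΣM about C: R_B^{BC}·11.6 = 854 + 245.1, so R_B^{BC} = 94.75 kN and R_C = 147.2 − 94.75 = 52.5 kN.
R_B = 91.35 + 94.75 = 186.1 kN.

R_B = 186.1 kN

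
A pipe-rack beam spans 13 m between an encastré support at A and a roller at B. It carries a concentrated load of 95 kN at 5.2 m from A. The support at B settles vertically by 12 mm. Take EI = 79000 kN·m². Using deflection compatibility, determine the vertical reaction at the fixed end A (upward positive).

R_A = 76.53 kN

Take the reaction at B as the redundant and release it; the primary structure is a cantilever fixed at A.
Free-end deflection of the primary structure under the applied loading (downward +):
  point load 95 at a = 5.2: Pa²(3L − a)/(6EI) = 14471/EI
Tip deflection under a unit load at B: L³/(3EI) = 732.3/EI.
With EI = 79000 kN·m²: δ_0 = 0.18318 m and δ_{BB} = 0.00927 m/kN.
Compatibility — the beam at B must follow the support down by 0.012 m: δ_0 − R_B·δ_{BB} = 0.012, so R_B = (0.18318 − 0.012)/0.00927 = 18.47 kN.
Vertical equilibrium: R_A = ΣP − R_B = 95 − 18.47 = 76.53 kN.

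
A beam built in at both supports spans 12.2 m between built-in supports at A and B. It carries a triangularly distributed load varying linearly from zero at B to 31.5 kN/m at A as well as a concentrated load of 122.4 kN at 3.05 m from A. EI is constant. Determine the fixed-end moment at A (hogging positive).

M_A = 444.4 kN·m

Take the two fixed-end moments M_A, M_B as redundants; the released structure is the simple span AB.
End rotations of the released simple span under the applied load (×1/EI):
  at A: triangular load, peak 31.5: w₀L³/(45EI) = 1271/EI
  at B: triangular load, peak 31.5: 7w₀L³/(360EI) = 1112/EI
  at A: point load 122.4 at a = 3.05: Pab(L + b)/(6LEI) = 996.3/EI
  at B: point load 122.4 at a = 3.05: Pab(L + a)/(6LEI) = 711.6/EI
  θ_A0 = 2267/EI,  θ_B0 = 1824/EI
Flexibility coefficients: a unit moment at one end gives L/(3EI) there and L/(6EI) at the far end, so f₁₁ = f₂₂ = 4.067/EI and f₁₂ = f₂₁ = 2.033/EI.
Compatibility — zero rotation at each built-in end:
  4.067 M_A + 2.033 M_B = 2267
  2.033 M_A + 4.067 M_B = 1824
Solving the pair gives M_A = 444.4 kN·m and M_B = 226.3 kN·m (hogging).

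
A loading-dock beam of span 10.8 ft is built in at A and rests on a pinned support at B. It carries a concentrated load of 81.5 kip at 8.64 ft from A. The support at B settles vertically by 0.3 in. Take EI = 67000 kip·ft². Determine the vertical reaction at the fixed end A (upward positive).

R_A = 28.11 kip

Release the roller at B. Primary structure: cantilever fixed at A.
Free-end deflection of the primary structure under the applied loading (downward +):
  point load 81.5 at a = 8.64: Pa²(3L − a)/(6EI) = 24092/EI
Flexibility coefficient — unit upward force at B: δ_{BB} = L³/(3EI) = 419.9/EI.
With EI = 67000 kip·ft²: δ_0 = 0.35959 ft and δ_{BB} = 0.006267 ft/kip.
Compatibility — the beam at B must follow the support down by 0.025 ft: δ_0 − R_B·δ_{BB} = 0.025, so R_B = (0.35959 − 0.025)/0.006267 = 53.39 kip.
Vertical equilibrium: R_A = ΣP − R_B = 81.5 − 53.39 = 28.11 kip.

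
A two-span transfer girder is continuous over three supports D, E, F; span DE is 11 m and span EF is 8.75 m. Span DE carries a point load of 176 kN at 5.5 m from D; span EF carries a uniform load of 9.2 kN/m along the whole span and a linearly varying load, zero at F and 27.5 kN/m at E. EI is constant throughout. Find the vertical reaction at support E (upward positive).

Insert a hinge at E; M_E is the redundant, and each span becomes simply supported.
Discontinuity in slope at E on the released structure — sum the simple-span end rotations:
  span DE: point load 176 at a = 5.5: Pab(L + a)/(6LEI) = 1331/EI
  span EF: UDL 9.2: wL³/(24EI) = 256.8/EI
  span EF: triangular load, peak 27.5: w₀L³/(45EI) = 409.4/EI
  relative rotation θ_0 = (1331 + 666.2)/EI = 1997/EI
A unit hogging moment at E produces rotation L₁/(3EI) + L₂/(3EI) = 6.583/EI.
Compatibility: M_E·(L₁+L₂)/(3EI) = θ_0, giving M_E = 303.4 kN·m (hogging).
Span DE, ΣM about D with M_E applied at E: R_E^{DE}·11 = 968 + 303.4, so R_E^{DE} = 115.6 kN and R_D = 176 − 115.6 = 60.42 kN.
Span EF, ΣM about F: R_E^{EF}·8.75 = 1054 + 303.4, so R_E^{EF} = 155.1 kN and R_F = 200.8 − 155.1 = 45.68 kN.
R_E = 115.6 + 155.1 = 270.7 kN.

R_E = 270.7 kN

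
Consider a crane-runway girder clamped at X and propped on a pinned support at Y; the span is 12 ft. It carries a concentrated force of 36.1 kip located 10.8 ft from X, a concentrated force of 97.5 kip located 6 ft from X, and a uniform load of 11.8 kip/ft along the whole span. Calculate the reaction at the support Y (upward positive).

R_Y = 114.3 kip

Remove the prop at Y; the released (primary) structure is a cantilever built in at X.
Free-end deflection of the primary structure under the applied loading (downward +):
  point load 36.1 at a = 10.8: Pa²(3L − a)/(6EI) = 17685/EI
  point load 97.5 at a = 6: Pa²(3L − a)/(6EI) = 17550/EI
  UDL 11.8: wL⁴/(8EI) = 30586/EI
  δ_0 = 65821/EI
Tip deflection under a unit load at Y: L³/(3EI) = 576/EI.
Compatibility at Y: δ_0 − R_Y·δ_{YY} = 0, so R_Y = 65821/576 = 114.3 kip.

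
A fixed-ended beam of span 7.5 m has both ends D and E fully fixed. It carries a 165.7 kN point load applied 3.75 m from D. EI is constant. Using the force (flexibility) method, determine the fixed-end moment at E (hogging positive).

M_E = 155.3 kN·m

Take the two fixed-end moments M_D, M_E as redundants; the released structure is the simple span DE.
Simple-span end rotations at D and E under the given loads:
  at D: point load 165.7 at a = 3.75: Pab(L + b)/(6LEI) = 582.5/EI
  at E: point load 165.7 at a = 3.75: Pab(L + a)/(6LEI) = 582.5/EI
  θ_D0 = 582.5/EI,  θ_E0 = 582.5/EI
Flexibility coefficients: a unit moment at one end gives L/(3EI) there and L/(6EI) at the far end, so f₁₁ = f₂₂ = 2.5/EI and f₁₂ = f₂₁ = 1.25/EI.
Compatibility — zero rotation at each built-in end:
  2.5 M_D + 1.25 M_E = 582.5
  1.25 M_D + 2.5 M_E = 582.5
Solving the pair gives M_D = 155.3 kN·m and M_E = 155.3 kN·m (hogging).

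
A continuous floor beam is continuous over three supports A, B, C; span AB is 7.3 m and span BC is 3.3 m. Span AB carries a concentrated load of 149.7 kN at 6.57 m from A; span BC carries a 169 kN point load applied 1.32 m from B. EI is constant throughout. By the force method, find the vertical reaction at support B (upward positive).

Take M_B as the redundant. Released structure: two simple spans AB and BC with a hinge at B.
End slopes at the hinge B, treating each span as simply supported:
  span AB: point load 149.7 at a = 6.57: Pab(L + a)/(6LEI) = 227.4/EI
  span BC: point load 169 at a = 1.32: Pab(L + b)/(6LEI) = 117.8/EI
  relative rotation θ_0 = (227.4 + 117.8)/EI = 345.1/EI
A unit hogging moment at B produces rotation L₁/(3EI) + L₂/(3EI) = 3.533/EI.
Compatibility: M_B·(L₁+L₂)/(3EI) = θ_0, giving M_B = 97.68 kN·m (hogging).
Span AB, ΣM about A with M_B applied at B: R_B^{AB}·7.3 = 983.5 + 97.68, so R_B^{AB} = 148.1 kN and R_A = 149.7 − 148.1 = 1.589 kN.
Span BC, ΣM about C: R_B^{BC}·3.3 = 334.6 + 97.68, so R_B^{BC} = 131 kN and R_C = 169 − 131 = 38 kN.
R_B = 148.1 + 131 = 279.1 kN.

R_B = 279.1 kN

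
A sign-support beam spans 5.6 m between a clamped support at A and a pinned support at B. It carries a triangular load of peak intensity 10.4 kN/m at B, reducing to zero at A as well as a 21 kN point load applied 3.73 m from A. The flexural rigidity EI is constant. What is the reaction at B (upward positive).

R_B = 26.89 kN

Choose R_B as the redundant. The primary structure is the cantilever fixed at A.
Deflection at B on the released cantilever, summing each load's contribution:
  triangular load, peak 10.4 at the free end: 11w₀L⁴/(120EI) = 937.6/EI
  point load 21 at a = 3.73: Pa²(3L − a)/(6EI) = 636.4/EI
  δ_0 = 1574/EI
Flexibility coefficient — unit upward force at B: δ_{BB} = L³/(3EI) = 58.54/EI.
The prop prevents deflection at B: R_B = δ_0/δ_{BB} = 1574/58.54 = 26.89 kN.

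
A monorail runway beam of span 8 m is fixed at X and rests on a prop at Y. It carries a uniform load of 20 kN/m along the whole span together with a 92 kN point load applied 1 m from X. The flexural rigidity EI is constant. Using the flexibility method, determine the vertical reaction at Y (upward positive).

Take the reaction at Y as the redundant and release it; the primary structure is a cantilever fixed at X.
Deflection at Y on the released cantilever, summing each load's contribution:
  UDL 20: wL⁴/(8EI) = 10240/EI
  point load 92 at a = 1: Pa²(3L − a)/(6EI) = 352.7/EI
  δ_0 = 10593/EI
Tip deflection under a unit load at Y: L³/(3EI) = 170.7/EI.
Compatibility at Y: δ_0 − R_Y·δ_{YY} = 0, so R_Y = 10593/170.7 = 62.07 kN.

R_Y = 62.07 kN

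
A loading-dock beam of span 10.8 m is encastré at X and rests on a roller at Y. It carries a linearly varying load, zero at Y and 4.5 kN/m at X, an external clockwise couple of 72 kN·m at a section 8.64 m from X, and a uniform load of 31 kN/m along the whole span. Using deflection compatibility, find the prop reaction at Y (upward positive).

Release the roller at Y. Primary structure: cantilever fixed at X.
Deflection at Y on the released cantilever, summing each load's contribution:
  triangular load, peak 4.5 at the fixed end: w₀L⁴/(30EI) = 2041/EI
  clockwise couple 72 at a = 8.64: M₀a(2L − a)/(2EI) = 4031/EI
  UDL 31: wL⁴/(8EI) = 52719/EI
  δ_0 = 58791/EI
Flexibility coefficient — unit upward force at Y: δ_{YY} = L³/(3EI) = 419.9/EI.
The prop prevents deflection at Y: R_Y = δ_0/δ_{YY} = 58791/419.9 = 140 kN.

R_Y = 140 kN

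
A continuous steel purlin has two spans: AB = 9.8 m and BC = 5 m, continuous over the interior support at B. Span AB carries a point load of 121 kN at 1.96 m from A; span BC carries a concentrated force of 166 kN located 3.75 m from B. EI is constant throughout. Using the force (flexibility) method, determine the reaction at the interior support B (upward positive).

Insert a hinge at B; M_B is the redundant, and each span becomes simply supported.
End slopes at the hinge B, treating each span as simply supported:
  span AB: point load 121 at a = 1.96: Pab(L + a)/(6LEI) = 371.9/EI
  span BC: point load 166 at a = 3.75: Pab(L + b)/(6LEI) = 162.1/EI
  relative rotation θ_0 = (371.9 + 162.1)/EI = 534/EI
A unit hogging moment at B produces rotation L₁/(3EI) + L₂/(3EI) = 4.933/EI.
Compatibility: M_B·(L₁+L₂)/(3EI) = θ_0, giving M_B = 108.2 kN·m (hogging).
Span AB, ΣM about A with M_B applied at B: R_B^{AB}·9.8 = 237.2 + 108.2, so R_B^{AB} = 35.24 kN and R_A = 121 − 35.24 = 85.76 kN.
Span BC, ΣM about C: R_B^{BC}·5 = 207.5 + 108.2, so R_B^{BC} = 63.15 kN and R_C = 166 − 63.15 = 102.9 kN.
R_B = 35.24 + 63.15 = 98.39 kN.

R_B = 98.39 kN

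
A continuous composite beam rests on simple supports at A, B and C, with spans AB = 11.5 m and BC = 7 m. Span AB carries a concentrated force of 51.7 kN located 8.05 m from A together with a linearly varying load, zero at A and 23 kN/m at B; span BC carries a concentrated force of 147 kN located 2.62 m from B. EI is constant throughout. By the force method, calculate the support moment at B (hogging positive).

Take M_B as the redundant. Released structure: two simple spans AB and BC with a hinge at B.
Rotations at B on the released spans (each span's end-slope, ×1/EI):
  span AB: point load 51.7 at a = 8.05: Pab(L + a)/(6LEI) = 406.8/EI
  span AB: triangular load, peak 23: w₀L³/(45EI) = 777.3/EI
  span BC: point load 147 at a = 2.62: Pab(L + b)/(6LEI) = 457.1/EI
  relative rotation θ_0 = (1184 + 457.1)/EI = 1641/EI
A unit hogging moment at B produces rotation L₁/(3EI) + L₂/(3EI) = 6.167/EI.
Compatibility: M_B·(L₁+L₂)/(3EI) = θ_0, giving M_B = 266.1 kN·m (hogging).

M_B = 266.1 kN·m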